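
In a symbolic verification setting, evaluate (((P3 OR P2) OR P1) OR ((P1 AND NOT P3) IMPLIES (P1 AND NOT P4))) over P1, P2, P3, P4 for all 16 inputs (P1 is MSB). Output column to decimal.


Formula: (((P3 OR P2) OR P1) OR ((P1 AND NOT P3) IMPLIES (P1 AND NOT P4))) over P1, P2, P3, P4 (16 rows)
Evaluate each row (bits = P1,P2,P3,P4, MSB first):
  row 0 [0000]: (((0 OR 0) OR 0) OR ((0 AND NOT 0) IMPLIES (0 AND NOT 0))) -> 1
  row 1 [0001]: (((0 OR 0) OR 0) OR ((0 AND NOT 0) IMPLIES (0 AND NOT 1))) -> 1
  row 2 [0010]: (((1 OR 0) OR 0) OR ((0 AND NOT 1) IMPLIES (0 AND NOT 0))) -> 1
  row 3 [0011]: (((1 OR 0) OR 0) OR ((0 AND NOT 1) IMPLIES (0 AND NOT 1))) -> 1
  row 4 [0100]: (((0 OR 1) OR 0) OR ((0 AND NOT 0) IMPLIES (0 AND NOT 0))) -> 1
  row 5 [0101]: (((0 OR 1) OR 0) OR ((0 AND NOT 0) IMPLIES (0 AND NOT 1))) -> 1
  row 6 [0110]: (((1 OR 1) OR 0) OR ((0 AND NOT 1) IMPLIES (0 AND NOT 0))) -> 1
  row 7 [0111]: (((1 OR 1) OR 0) OR ((0 AND NOT 1) IMPLIES (0 AND NOT 1))) -> 1
  row 8 [1000]: (((0 OR 0) OR 1) OR ((1 AND NOT 0) IMPLIES (1 AND NOT 0))) -> 1
  row 9 [1001]: (((0 OR 0) OR 1) OR ((1 AND NOT 0) IMPLIES (1 AND NOT 1))) -> 1
  row 10 [1010]: (((1 OR 0) OR 1) OR ((1 AND NOT 1) IMPLIES (1 AND NOT 0))) -> 1
  row 11 [1011]: (((1 OR 0) OR 1) OR ((1 AND NOT 1) IMPLIES (1 AND NOT 1))) -> 1
  row 12 [1100]: (((0 OR 1) OR 1) OR ((1 AND NOT 0) IMPLIES (1 AND NOT 0))) -> 1
  row 13 [1101]: (((0 OR 1) OR 1) OR ((1 AND NOT 0) IMPLIES (1 AND NOT 1))) -> 1
  row 14 [1110]: (((1 OR 1) OR 1) OR ((1 AND NOT 1) IMPLIES (1 AND NOT 0))) -> 1
  row 15 [1111]: (((1 OR 1) OR 1) OR ((1 AND NOT 1) IMPLIES (1 AND NOT 1))) -> 1
Full result column, 4 rows per line (P1,P2 fixed per line; P3,P4 runs 00..11 left to right):
  rows 0-3 [P1,P2=00]: 1111  = hex F
  rows 4-7 [P1,P2=01]: 1111  = hex F
  rows 8-11 [P1,P2=10]: 1111  = hex F
  rows 12-15 [P1,P2=11]: 1111  = hex F
Output column (row 0 .. row 15) = 1111111111111111
Output column grouped in 4s = 1111 1111 1111 1111 = 0xFFFF
Convert to decimal digit by digit (value = value*16 + digit):
  F -> 15
  15*16 + 15 (F) = 255
  255*16 + 15 (F) = 4095
  4095*16 + 15 (F) = 65535
Decimal = 65535

65535


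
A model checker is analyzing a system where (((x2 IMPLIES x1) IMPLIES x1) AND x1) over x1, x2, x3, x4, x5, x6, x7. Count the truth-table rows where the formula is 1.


Formula: (((x2 IMPLIES x1) IMPLIES x1) AND x1) over 7 vars (128 rows)
Evaluate each row (x1, x2, x3, x4, x5, x6, x7 as bits, MSB first):
  row 0 [0000000]: (((0 IMPLIES 0) IMPLIES 0) AND 0) -> 0
  row 1 [0000001]: (((0 IMPLIES 0) IMPLIES 0) AND 0) -> 0
  row 2 [0000010]: (((0 IMPLIES 0) IMPLIES 0) AND 0) -> 0
  row 3 [0000011]: (((0 IMPLIES 0) IMPLIES 0) AND 0) -> 0
  row 4 [0000100]: (((0 IMPLIES 0) IMPLIES 0) AND 0) -> 0
  (every remaining row is evaluated the same way; all 128 results are listed next)
Full result column, 8 rows per line (x1,x2,x3,x4 fixed per line; x5,x6,x7 runs 000..111 left to right):
  rows 0-7 [x1,x2,x3,x4=0000]: 00000000  (ones: 0)
  rows 8-15 [x1,x2,x3,x4=0001]: 00000000  (ones: 0)
  rows 16-23 [x1,x2,x3,x4=0010]: 00000000  (ones: 0)
  rows 24-31 [x1,x2,x3,x4=0011]: 00000000  (ones: 0)
  rows 32-39 [x1,x2,x3,x4=0100]: 00000000  (ones: 0)
  rows 40-47 [x1,x2,x3,x4=0101]: 00000000  (ones: 0)
  rows 48-55 [x1,x2,x3,x4=0110]: 00000000  (ones: 0)
  rows 56-63 [x1,x2,x3,x4=0111]: 00000000  (ones: 0)
  rows 64-71 [x1,x2,x3,x4=1000]: 11111111  (ones: 8)
  rows 72-79 [x1,x2,x3,x4=1001]: 11111111  (ones: 8)
  rows 80-87 [x1,x2,x3,x4=1010]: 11111111  (ones: 8)
  rows 88-95 [x1,x2,x3,x4=1011]: 11111111  (ones: 8)
  rows 96-103 [x1,x2,x3,x4=1100]: 11111111  (ones: 8)
  rows 104-111 [x1,x2,x3,x4=1101]: 11111111  (ones: 8)
  rows 112-119 [x1,x2,x3,x4=1110]: 11111111  (ones: 8)
  rows 120-127 [x1,x2,x3,x4=1111]: 11111111  (ones: 8)
Count of 1-rows = 0+0+0+0+0+0+0+0+8+8+8+8+8+8+8+8 = 64

64


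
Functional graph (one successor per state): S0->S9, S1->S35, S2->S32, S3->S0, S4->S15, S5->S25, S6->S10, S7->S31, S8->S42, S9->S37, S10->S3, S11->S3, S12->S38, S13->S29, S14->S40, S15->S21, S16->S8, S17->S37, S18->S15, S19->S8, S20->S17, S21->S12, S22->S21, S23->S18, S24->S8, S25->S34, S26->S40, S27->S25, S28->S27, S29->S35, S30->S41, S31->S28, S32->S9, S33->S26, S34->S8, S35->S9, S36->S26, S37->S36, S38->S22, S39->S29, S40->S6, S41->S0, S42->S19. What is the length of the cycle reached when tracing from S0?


Trace from S0 until a state repeats:
  S0 -> S9 -> S37 -> S36 -> S26 -> S40 -> S6 -> S10 -> S3 -> S0
S0 first seen at step 0, revisited at step 9.
Cycle length = 9 - 0 = 9

9


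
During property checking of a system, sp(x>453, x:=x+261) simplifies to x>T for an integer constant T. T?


Formula: sp(P, x:=E) = exists old_x. (x = E[old_x/x]) AND P[old_x/x] (old_x is the value of x before the assignment; eliminate old_x by solving x = E[old_x/x] for old_x)
Step 1: Precondition P: x>453, i.e. old_x > 453
Step 2: Assignment gives x = old_x + 261, so old_x = x - 261
Step 3: Substitute into P: x - 261 > 453
Step 4: Simplify: x > 453+261 = 714

714


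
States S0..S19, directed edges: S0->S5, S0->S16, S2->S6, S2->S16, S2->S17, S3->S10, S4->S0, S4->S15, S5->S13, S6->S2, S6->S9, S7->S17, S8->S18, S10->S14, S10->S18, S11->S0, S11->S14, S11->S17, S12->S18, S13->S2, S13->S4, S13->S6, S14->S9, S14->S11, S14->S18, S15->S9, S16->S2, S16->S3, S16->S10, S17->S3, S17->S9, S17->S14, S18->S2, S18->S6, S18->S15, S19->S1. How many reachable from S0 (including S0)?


BFS from S0:
  layer 0: {S0}
  layer 1: {S5, S16}
  layer 2: {S2, S3, S10, S13}
  layer 3: {S4, S6, S14, S17, S18}
  layer 4: {S9, S11, S15}
Reachable set: {S0, S2, S3, S4, S5, S6, S9, S10, S11, S13, S14, S15, S16, S17, S18}
Count = 15

15


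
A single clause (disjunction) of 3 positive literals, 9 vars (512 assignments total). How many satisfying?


Step 1: Total=2^9=512
Step 2: Unsat when all 3 false: 2^6=64
Step 3: Sat=512-64=448

448


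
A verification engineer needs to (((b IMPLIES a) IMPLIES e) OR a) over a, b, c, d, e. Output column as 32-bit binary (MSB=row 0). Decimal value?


Formula: (((b IMPLIES a) IMPLIES e) OR a) over a, b, c, d, e (32 rows)
Evaluate each row (bits = a,b,c,d,e, MSB first):
  row 0 [00000]: (((0 IMPLIES 0) IMPLIES 0) OR 0) -> 0
  row 1 [00001]: (((0 IMPLIES 0) IMPLIES 1) OR 0) -> 1
  row 2 [00010]: (((0 IMPLIES 0) IMPLIES 0) OR 0) -> 0
  row 3 [00011]: (((0 IMPLIES 0) IMPLIES 1) OR 0) -> 1
  row 4 [00100]: (((0 IMPLIES 0) IMPLIES 0) OR 0) -> 0
  row 5 [00101]: (((0 IMPLIES 0) IMPLIES 1) OR 0) -> 1
  row 6 [00110]: (((0 IMPLIES 0) IMPLIES 0) OR 0) -> 0
  row 7 [00111]: (((0 IMPLIES 0) IMPLIES 1) OR 0) -> 1
  row 8 [01000]: (((1 IMPLIES 0) IMPLIES 0) OR 0) -> 1
  row 9 [01001]: (((1 IMPLIES 0) IMPLIES 1) OR 0) -> 1
  row 10 [01010]: (((1 IMPLIES 0) IMPLIES 0) OR 0) -> 1
  row 11 [01011]: (((1 IMPLIES 0) IMPLIES 1) OR 0) -> 1
  row 12 [01100]: (((1 IMPLIES 0) IMPLIES 0) OR 0) -> 1
  row 13 [01101]: (((1 IMPLIES 0) IMPLIES 1) OR 0) -> 1
  row 14 [01110]: (((1 IMPLIES 0) IMPLIES 0) OR 0) -> 1
  row 15 [01111]: (((1 IMPLIES 0) IMPLIES 1) OR 0) -> 1
  row 16 [10000]: (((0 IMPLIES 1) IMPLIES 0) OR 1) -> 1
  row 17 [10001]: (((0 IMPLIES 1) IMPLIES 1) OR 1) -> 1
  row 18 [10010]: (((0 IMPLIES 1) IMPLIES 0) OR 1) -> 1
  row 19 [10011]: (((0 IMPLIES 1) IMPLIES 1) OR 1) -> 1
  row 20 [10100]: (((0 IMPLIES 1) IMPLIES 0) OR 1) -> 1
  row 21 [10101]: (((0 IMPLIES 1) IMPLIES 1) OR 1) -> 1
  row 22 [10110]: (((0 IMPLIES 1) IMPLIES 0) OR 1) -> 1
  row 23 [10111]: (((0 IMPLIES 1) IMPLIES 1) OR 1) -> 1
  row 24 [11000]: (((1 IMPLIES 1) IMPLIES 0) OR 1) -> 1
  row 25 [11001]: (((1 IMPLIES 1) IMPLIES 1) OR 1) -> 1
  row 26 [11010]: (((1 IMPLIES 1) IMPLIES 0) OR 1) -> 1
  row 27 [11011]: (((1 IMPLIES 1) IMPLIES 1) OR 1) -> 1
  row 28 [11100]: (((1 IMPLIES 1) IMPLIES 0) OR 1) -> 1
  row 29 [11101]: (((1 IMPLIES 1) IMPLIES 1) OR 1) -> 1
  row 30 [11110]: (((1 IMPLIES 1) IMPLIES 0) OR 1) -> 1
  row 31 [11111]: (((1 IMPLIES 1) IMPLIES 1) OR 1) -> 1
Full result column, 4 rows per line (a,b,c fixed per line; d,e runs 00..11 left to right):
  rows 0-3 [a,b,c=000]: 0101  = hex 5
  rows 4-7 [a,b,c=001]: 0101  = hex 5
  rows 8-11 [a,b,c=010]: 1111  = hex F
  rows 12-15 [a,b,c=011]: 1111  = hex F
  rows 16-19 [a,b,c=100]: 1111  = hex F
  rows 20-23 [a,b,c=101]: 1111  = hex F
  rows 24-27 [a,b,c=110]: 1111  = hex F
  rows 28-31 [a,b,c=111]: 1111  = hex F
Output column (row 0 .. row 31) = 01010101111111111111111111111111
Output column grouped in 4s = 0101 0101 1111 1111 1111 1111 1111 1111 = 0x55FFFFFF
Convert to decimal digit by digit (value = value*16 + digit):
  5 -> 5
  5*16 + 5 = 85
  85*16 + 15 (F) = 1375
  1375*16 + 15 (F) = 22015
  22015*16 + 15 (F) = 352255
  352255*16 + 15 (F) = 5636095
  5636095*16 + 15 (F) = 90177535
  90177535*16 + 15 (F) = 1442840575
Decimal = 1442840575

1442840575


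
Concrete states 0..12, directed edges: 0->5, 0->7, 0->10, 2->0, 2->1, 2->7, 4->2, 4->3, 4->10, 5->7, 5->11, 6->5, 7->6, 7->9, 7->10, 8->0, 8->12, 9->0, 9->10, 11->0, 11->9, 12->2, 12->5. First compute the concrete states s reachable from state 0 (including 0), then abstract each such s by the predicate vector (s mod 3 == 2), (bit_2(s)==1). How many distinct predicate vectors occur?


BFS from 0:
Concrete reachable: {0, 5, 6, 7, 9, 10, 11}
Abstract via predicates (s mod 3 == 2), (bit_2(s)==1):
  (0,0) <- {0, 9, 10}
  (0,1) <- {6, 7}
  (1,0) <- {11}
  (1,1) <- {5}
Distinct abstract states = 4

4


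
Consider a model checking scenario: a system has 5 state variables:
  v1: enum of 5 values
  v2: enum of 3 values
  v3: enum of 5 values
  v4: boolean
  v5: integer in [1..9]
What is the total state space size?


State space = product of domain sizes of all variables.
Domain sizes:
  v1 (enum of 5 values): 5
  v2 (enum of 3 values): 3
  v3 (enum of 5 values): 5
  v4 (boolean): 2
  v5 (integer in [1..9]): 9
Product = 5 * 3 * 5 * 2 * 9 = 1350

1350


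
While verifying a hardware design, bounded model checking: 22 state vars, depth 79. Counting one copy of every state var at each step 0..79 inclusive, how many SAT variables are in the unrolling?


BMC unrolls to depth k, creating one copy of each state var for steps 0..k.
Step count = 79 + 1 = 80 (steps 0 through 79)
Vars per step = 22
Total = 22 * 80 = 1760

1760


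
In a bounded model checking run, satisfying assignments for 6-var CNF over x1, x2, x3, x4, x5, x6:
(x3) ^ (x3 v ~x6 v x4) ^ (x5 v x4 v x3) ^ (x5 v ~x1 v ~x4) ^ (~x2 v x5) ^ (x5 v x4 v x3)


CNF with 6 clauses over 6 vars (64 assignments).
An assignment satisfies CNF iff every clause has >=1 true literal.
Check each row (bits = x1,x2,x3,x4,x5,x6; clause T/F shown):
  row 0 [000000]: clauses=FTFTTF -> 0
  row 1 [000001]: clauses=FFFTTF -> 0
  row 2 [000010]: clauses=FTTTTT -> 0
  row 3 [000011]: clauses=FFTTTT -> 0
  row 4 [000100]: clauses=FTTTTT -> 0
  (every remaining row is evaluated the same way; all 64 results are listed next)
Full result column, 8 rows per line (x1,x2,x3 fixed per line; x4,x5,x6 runs 000..111 left to right):
  rows 0-7 [x1,x2,x3=000]: 00000000  (ones: 0)
  rows 8-15 [x1,x2,x3=001]: 11111111  (ones: 8)
  rows 16-23 [x1,x2,x3=010]: 00000000  (ones: 0)
  rows 24-31 [x1,x2,x3=011]: 00110011  (ones: 4)
  rows 32-39 [x1,x2,x3=100]: 00000000  (ones: 0)
  rows 40-47 [x1,x2,x3=101]: 11110011  (ones: 6)
  rows 48-55 [x1,x2,x3=110]: 00000000  (ones: 0)
  rows 56-63 [x1,x2,x3=111]: 00110011  (ones: 4)
Satisfying assignments = 0+8+0+4+0+6+0+4 = 22

22


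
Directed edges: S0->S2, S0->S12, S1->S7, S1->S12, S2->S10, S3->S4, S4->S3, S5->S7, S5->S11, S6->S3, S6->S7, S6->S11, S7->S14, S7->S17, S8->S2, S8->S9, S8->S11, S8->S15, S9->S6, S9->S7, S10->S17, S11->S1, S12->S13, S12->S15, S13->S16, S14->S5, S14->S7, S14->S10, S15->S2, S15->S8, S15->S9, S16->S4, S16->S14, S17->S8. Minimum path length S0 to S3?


BFS layer-by-layer from S0:
  dist 0: {S0}
  dist 1: {S2, S12}
  dist 2: {S10, S13, S15}
  dist 3: {S8, S9, S16, S17}
  dist 4: {S4, S6, S7, S11, S14}
  dist 5: {S1, S3, S5}
  -> S3 reached at distance 5
Shortest path length = 5

5


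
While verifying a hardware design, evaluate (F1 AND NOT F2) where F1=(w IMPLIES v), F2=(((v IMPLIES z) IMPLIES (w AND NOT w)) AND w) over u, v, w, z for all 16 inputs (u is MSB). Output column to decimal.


F1 = (w IMPLIES v)
F2 = (((v IMPLIES z) IMPLIES (w AND NOT w)) AND w)
Counterexample to F1=>F2 is where F1=1 and F2=0.
Evaluate each row (bits = u,v,w,z, MSB first):
  row 0 [0000]: F1=1 F2=0 -> F1&~F2 -> 1
  row 1 [0001]: F1=1 F2=0 -> F1&~F2 -> 1
  row 2 [0010]: F1=0 F2=0 -> F1&~F2 -> 0
  row 3 [0011]: F1=0 F2=0 -> F1&~F2 -> 0
  row 4 [0100]: F1=1 F2=0 -> F1&~F2 -> 1
  row 5 [0101]: F1=1 F2=0 -> F1&~F2 -> 1
  row 6 [0110]: F1=1 F2=1 -> F1&~F2 -> 0
  row 7 [0111]: F1=1 F2=0 -> F1&~F2 -> 1
  row 8 [1000]: F1=1 F2=0 -> F1&~F2 -> 1
  row 9 [1001]: F1=1 F2=0 -> F1&~F2 -> 1
  row 10 [1010]: F1=0 F2=0 -> F1&~F2 -> 0
  row 11 [1011]: F1=0 F2=0 -> F1&~F2 -> 0
  row 12 [1100]: F1=1 F2=0 -> F1&~F2 -> 1
  row 13 [1101]: F1=1 F2=0 -> F1&~F2 -> 1
  row 14 [1110]: F1=1 F2=1 -> F1&~F2 -> 0
  row 15 [1111]: F1=1 F2=0 -> F1&~F2 -> 1
Full result column, 4 rows per line (u,v fixed per line; w,z runs 00..11 left to right):
  rows 0-3 [u,v=00]: 1100  = hex C
  rows 4-7 [u,v=01]: 1101  = hex D
  rows 8-11 [u,v=10]: 1100  = hex C
  rows 12-15 [u,v=11]: 1101  = hex D
Counterexample vector (row 0 .. row 15) = 1100110111001101
Output column grouped in 4s = 1100 1101 1100 1101 = 0xCDCD
Convert to decimal digit by digit (value = value*16 + digit):
  C -> 12
  12*16 + 13 (D) = 205
  205*16 + 12 (C) = 3292
  3292*16 + 13 (D) = 52685
Decimal = 52685

52685


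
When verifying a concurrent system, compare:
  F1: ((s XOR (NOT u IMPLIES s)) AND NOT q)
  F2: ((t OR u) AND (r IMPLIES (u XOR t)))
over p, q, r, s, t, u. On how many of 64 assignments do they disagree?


F1 = ((s XOR (NOT u IMPLIES s)) AND NOT q)
F2 = ((t OR u) AND (r IMPLIES (u XOR t)))
Evaluate both on each of 64 rows (bits = p,q,r,s,t,u):
  row 0 [000000]: F1=0 F2=0 -> 0
  row 1 [000001]: F1=1 F2=1 -> 0
  row 2 [000010]: F1=0 F2=1 (differ) -> 1
  row 3 [000011]: F1=1 F2=1 -> 0
  row 4 [000100]: F1=0 F2=0 -> 0
  (every remaining row is evaluated the same way; all 64 results are listed next)
Full result column, 8 rows per line (p,q,r fixed per line; s,t,u runs 000..111 left to right):
  rows 0-7 [p,q,r=000]: 00100111  (ones: 4)
  rows 8-15 [p,q,r=001]: 00110110  (ones: 4)
  rows 16-23 [p,q,r=010]: 01110111  (ones: 6)
  rows 24-31 [p,q,r=011]: 01100110  (ones: 4)
  rows 32-39 [p,q,r=100]: 00100111  (ones: 4)
  rows 40-47 [p,q,r=101]: 00110110  (ones: 4)
  rows 48-55 [p,q,r=110]: 01110111  (ones: 6)
  rows 56-63 [p,q,r=111]: 01100110  (ones: 4)
Disagreements = 4+4+6+4+4+4+6+4 = 36

36


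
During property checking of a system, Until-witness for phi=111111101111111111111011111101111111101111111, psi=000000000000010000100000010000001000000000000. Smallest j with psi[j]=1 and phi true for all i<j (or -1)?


(phi U psi) at 0: need smallest j with psi[j]=1 and phi[i]=1 for all i in [0,j).
Scan from step 0:
  step 0: phi=1, psi=0 -> continue
  step 1: phi=1, psi=0 -> continue
  step 2: phi=1, psi=0 -> continue
  step 3: phi=1, psi=0 -> continue
  step 7: phi=0 -> phi-prefix broken from here
  step 13: psi=1 but phi already failed -> not a witness
  step 18: psi=1 but phi already failed -> not a witness
  step 25: psi=1 but phi already failed -> not a witness
  step 32: psi=1 but phi already failed -> not a witness
  end of trace: no witness -> -1
Witness step = -1

-1


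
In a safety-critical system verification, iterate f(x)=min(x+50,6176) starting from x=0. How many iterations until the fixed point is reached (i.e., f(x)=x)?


Step 1: x=0, cap=6176, increment=50
Step 2: x grows by 50 each step until capped at 6176; fixed point is x=6176
Step 3: iterations = ceil(6176/50) = 124

124


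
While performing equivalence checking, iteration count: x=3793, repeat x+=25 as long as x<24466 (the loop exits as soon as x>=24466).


Step 1: x goes from 3793 toward 24466 by 25; the body runs while x<24466, so iterations = ceil((bound-start)/step)
Step 2: Distance=20673
Step 3: ceil(20673/25)=827

827


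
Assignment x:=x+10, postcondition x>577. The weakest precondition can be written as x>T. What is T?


Formula: wp(x:=E, P) = P[E/x] (substitute E for x in postcondition)
Step 1: Postcondition: x>577
Step 2: Substitute x+10 for x: x+10>577
Step 3: Solve for x: x > 577-10 = 567

567


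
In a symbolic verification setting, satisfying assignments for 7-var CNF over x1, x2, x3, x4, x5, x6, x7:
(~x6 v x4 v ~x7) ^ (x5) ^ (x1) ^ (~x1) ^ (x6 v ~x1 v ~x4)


CNF with 5 clauses over 7 vars (128 assignments).
An assignment satisfies CNF iff every clause has >=1 true literal.
Check each row (bits = x1,x2,x3,x4,x5,x6,x7; clause T/F shown):
  row 0 [0000000]: clauses=TFFTT -> 0
  row 1 [0000001]: clauses=TFFTT -> 0
  row 2 [0000010]: clauses=TFFTT -> 0
  row 3 [0000011]: clauses=FFFTT -> 0
  row 4 [0000100]: clauses=TTFTT -> 0
  (every remaining row is evaluated the same way; all 128 results are listed next)
Full result column, 8 rows per line (x1,x2,x3,x4 fixed per line; x5,x6,x7 runs 000..111 left to right):
  rows 0-7 [x1,x2,x3,x4=0000]: 00000000  (ones: 0)
  rows 8-15 [x1,x2,x3,x4=0001]: 00000000  (ones: 0)
  rows 16-23 [x1,x2,x3,x4=0010]: 00000000  (ones: 0)
  rows 24-31 [x1,x2,x3,x4=0011]: 00000000  (ones: 0)
  rows 32-39 [x1,x2,x3,x4=0100]: 00000000  (ones: 0)
  rows 40-47 [x1,x2,x3,x4=0101]: 00000000  (ones: 0)
  rows 48-55 [x1,x2,x3,x4=0110]: 00000000  (ones: 0)
  rows 56-63 [x1,x2,x3,x4=0111]: 00000000  (ones: 0)
  rows 64-71 [x1,x2,x3,x4=1000]: 00000000  (ones: 0)
  rows 72-79 [x1,x2,x3,x4=1001]: 00000000  (ones: 0)
  rows 80-87 [x1,x2,x3,x4=1010]: 00000000  (ones: 0)
  rows 88-95 [x1,x2,x3,x4=1011]: 00000000  (ones: 0)
  rows 96-103 [x1,x2,x3,x4=1100]: 00000000  (ones: 0)
  rows 104-111 [x1,x2,x3,x4=1101]: 00000000  (ones: 0)
  rows 112-119 [x1,x2,x3,x4=1110]: 00000000  (ones: 0)
  rows 120-127 [x1,x2,x3,x4=1111]: 00000000  (ones: 0)
Satisfying assignments = 0+0+0+0+0+0+0+0+0+0+0+0+0+0+0+0 = 0

0


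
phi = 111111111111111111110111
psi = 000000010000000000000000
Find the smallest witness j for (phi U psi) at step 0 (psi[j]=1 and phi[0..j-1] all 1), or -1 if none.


(phi U psi) at 0: need smallest j with psi[j]=1 and phi[i]=1 for all i in [0,j).
Scan from step 0:
  step 0: phi=1, psi=0 -> continue
  step 1: phi=1, psi=0 -> continue
  step 2: phi=1, psi=0 -> continue
  step 3: phi=1, psi=0 -> continue
  step 7: psi=1 and phi held for [0,7) -> witness found
Witness step = 7

7


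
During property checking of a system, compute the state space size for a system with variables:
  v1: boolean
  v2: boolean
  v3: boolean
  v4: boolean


State space = product of domain sizes of all variables.
Domain sizes:
  v1 (boolean): 2
  v2 (boolean): 2
  v3 (boolean): 2
  v4 (boolean): 2
Product = 2 * 2 * 2 * 2 = 16

16


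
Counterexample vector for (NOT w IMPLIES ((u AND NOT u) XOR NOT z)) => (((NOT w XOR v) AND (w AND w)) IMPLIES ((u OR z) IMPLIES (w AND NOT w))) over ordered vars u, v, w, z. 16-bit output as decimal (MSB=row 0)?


F1 = (NOT w IMPLIES ((u AND NOT u) XOR NOT z))
F2 = (((NOT w XOR v) AND (w AND w)) IMPLIES ((u OR z) IMPLIES (w AND NOT w)))
Counterexample to F1=>F2 is where F1=1 and F2=0.
Evaluate each row (bits = u,v,w,z, MSB first):
  row 0 [0000]: F1=1 F2=1 -> F1&~F2 -> 0
  row 1 [0001]: F1=0 F2=1 -> F1&~F2 -> 0
  row 2 [0010]: F1=1 F2=1 -> F1&~F2 -> 0
  row 3 [0011]: F1=1 F2=1 -> F1&~F2 -> 0
  row 4 [0100]: F1=1 F2=1 -> F1&~F2 -> 0
  row 5 [0101]: F1=0 F2=1 -> F1&~F2 -> 0
  row 6 [0110]: F1=1 F2=1 -> F1&~F2 -> 0
  row 7 [0111]: F1=1 F2=0 -> F1&~F2 -> 1
  row 8 [1000]: F1=1 F2=1 -> F1&~F2 -> 0
  row 9 [1001]: F1=0 F2=1 -> F1&~F2 -> 0
  row 10 [1010]: F1=1 F2=1 -> F1&~F2 -> 0
  row 11 [1011]: F1=1 F2=1 -> F1&~F2 -> 0
  row 12 [1100]: F1=1 F2=1 -> F1&~F2 -> 0
  row 13 [1101]: F1=0 F2=1 -> F1&~F2 -> 0
  row 14 [1110]: F1=1 F2=0 -> F1&~F2 -> 1
  row 15 [1111]: F1=1 F2=0 -> F1&~F2 -> 1
Full result column, 4 rows per line (u,v fixed per line; w,z runs 00..11 left to right):
  rows 0-3 [u,v=00]: 0000  = hex 0
  rows 4-7 [u,v=01]: 0001  = hex 1
  rows 8-11 [u,v=10]: 0000  = hex 0
  rows 12-15 [u,v=11]: 0011  = hex 3
Counterexample vector (row 0 .. row 15) = 0000000100000011
Output column grouped in 4s = 0000 0001 0000 0011 = 0x0103
Convert to decimal digit by digit (value = value*16 + digit):
  0 -> 0
  0*16 + 1 = 1
  1*16 + 0 = 16
  16*16 + 3 = 259
Decimal = 259

259


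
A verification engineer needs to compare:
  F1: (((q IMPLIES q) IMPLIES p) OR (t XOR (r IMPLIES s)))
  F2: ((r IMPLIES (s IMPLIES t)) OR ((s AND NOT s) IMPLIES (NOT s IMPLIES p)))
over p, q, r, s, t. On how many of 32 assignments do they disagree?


F1 = (((q IMPLIES q) IMPLIES p) OR (t XOR (r IMPLIES s)))
F2 = ((r IMPLIES (s IMPLIES t)) OR ((s AND NOT s) IMPLIES (NOT s IMPLIES p)))
Evaluate both on each of 32 rows (bits = p,q,r,s,t):
  row 0 [00000]: F1=1 F2=1 -> 0
  row 1 [00001]: F1=0 F2=1 (differ) -> 1
  row 2 [00010]: F1=1 F2=1 -> 0
  row 3 [00011]: F1=0 F2=1 (differ) -> 1
  row 4 [00100]: F1=0 F2=1 (differ) -> 1
  row 5 [00101]: F1=1 F2=1 -> 0
  row 6 [00110]: F1=1 F2=1 -> 0
  row 7 [00111]: F1=0 F2=1 (differ) -> 1
  row 8 [01000]: F1=1 F2=1 -> 0
  row 9 [01001]: F1=0 F2=1 (differ) -> 1
  row 10 [01010]: F1=1 F2=1 -> 0
  row 11 [01011]: F1=0 F2=1 (differ) -> 1
  row 12 [01100]: F1=0 F2=1 (differ) -> 1
  row 13 [01101]: F1=1 F2=1 -> 0
  row 14 [01110]: F1=1 F2=1 -> 0
  row 15 [01111]: F1=0 F2=1 (differ) -> 1
  row 16 [10000]: F1=1 F2=1 -> 0
  row 17 [10001]: F1=1 F2=1 -> 0
  row 18 [10010]: F1=1 F2=1 -> 0
  row 19 [10011]: F1=1 F2=1 -> 0
  row 20 [10100]: F1=1 F2=1 -> 0
  row 21 [10101]: F1=1 F2=1 -> 0
  row 22 [10110]: F1=1 F2=1 -> 0
  row 23 [10111]: F1=1 F2=1 -> 0
  row 24 [11000]: F1=1 F2=1 -> 0
  row 25 [11001]: F1=1 F2=1 -> 0
  row 26 [11010]: F1=1 F2=1 -> 0
  row 27 [11011]: F1=1 F2=1 -> 0
  row 28 [11100]: F1=1 F2=1 -> 0
  row 29 [11101]: F1=1 F2=1 -> 0
  row 30 [11110]: F1=1 F2=1 -> 0
  row 31 [11111]: F1=1 F2=1 -> 0
Full result column, 8 rows per line (p,q fixed per line; r,s,t runs 000..111 left to right):
  rows 0-7 [p,q=00]: 01011001  (ones: 4)
  rows 8-15 [p,q=01]: 01011001  (ones: 4)
  rows 16-23 [p,q=10]: 00000000  (ones: 0)
  rows 24-31 [p,q=11]: 00000000  (ones: 0)
Disagreements = 4+4+0+0 = 8

8


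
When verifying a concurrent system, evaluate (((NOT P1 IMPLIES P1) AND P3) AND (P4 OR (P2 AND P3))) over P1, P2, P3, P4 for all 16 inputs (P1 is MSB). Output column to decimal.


Formula: (((NOT P1 IMPLIES P1) AND P3) AND (P4 OR (P2 AND P3))) over P1, P2, P3, P4 (16 rows)
Evaluate each row (bits = P1,P2,P3,P4, MSB first):
  row 0 [0000]: (((NOT 0 IMPLIES 0) AND 0) AND (0 OR (0 AND 0))) -> 0
  row 1 [0001]: (((NOT 0 IMPLIES 0) AND 0) AND (1 OR (0 AND 0))) -> 0
  row 2 [0010]: (((NOT 0 IMPLIES 0) AND 1) AND (0 OR (0 AND 1))) -> 0
  row 3 [0011]: (((NOT 0 IMPLIES 0) AND 1) AND (1 OR (0 AND 1))) -> 0
  row 4 [0100]: (((NOT 0 IMPLIES 0) AND 0) AND (0 OR (1 AND 0))) -> 0
  row 5 [0101]: (((NOT 0 IMPLIES 0) AND 0) AND (1 OR (1 AND 0))) -> 0
  row 6 [0110]: (((NOT 0 IMPLIES 0) AND 1) AND (0 OR (1 AND 1))) -> 0
  row 7 [0111]: (((NOT 0 IMPLIES 0) AND 1) AND (1 OR (1 AND 1))) -> 0
  row 8 [1000]: (((NOT 1 IMPLIES 1) AND 0) AND (0 OR (0 AND 0))) -> 0
  row 9 [1001]: (((NOT 1 IMPLIES 1) AND 0) AND (1 OR (0 AND 0))) -> 0
  row 10 [1010]: (((NOT 1 IMPLIES 1) AND 1) AND (0 OR (0 AND 1))) -> 0
  row 11 [1011]: (((NOT 1 IMPLIES 1) AND 1) AND (1 OR (0 AND 1))) -> 1
  row 12 [1100]: (((NOT 1 IMPLIES 1) AND 0) AND (0 OR (1 AND 0))) -> 0
  row 13 [1101]: (((NOT 1 IMPLIES 1) AND 0) AND (1 OR (1 AND 0))) -> 0
  row 14 [1110]: (((NOT 1 IMPLIES 1) AND 1) AND (0 OR (1 AND 1))) -> 1
  row 15 [1111]: (((NOT 1 IMPLIES 1) AND 1) AND (1 OR (1 AND 1))) -> 1
Full result column, 4 rows per line (P1,P2 fixed per line; P3,P4 runs 00..11 left to right):
  rows 0-3 [P1,P2=00]: 0000  = hex 0
  rows 4-7 [P1,P2=01]: 0000  = hex 0
  rows 8-11 [P1,P2=10]: 0001  = hex 1
  rows 12-15 [P1,P2=11]: 0011  = hex 3
Output column (row 0 .. row 15) = 0000000000010011
Output column grouped in 4s = 0000 0000 0001 0011 = 0x0013
Convert to decimal digit by digit (value = value*16 + digit):
  0 -> 0
  0*16 + 0 = 0
  0*16 + 1 = 1
  1*16 + 3 = 19
Decimal = 19

19


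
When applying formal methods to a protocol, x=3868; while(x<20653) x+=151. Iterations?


Step 1: x goes from 3868 toward 20653 by 151; the body runs while x<20653, so iterations = ceil((bound-start)/step)
Step 2: Distance=16785
Step 3: ceil(16785/151)=112

112


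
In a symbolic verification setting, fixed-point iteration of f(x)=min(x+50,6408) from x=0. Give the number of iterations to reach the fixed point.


Step 1: x=0, cap=6408, increment=50
Step 2: x grows by 50 each step until capped at 6408; fixed point is x=6408
Step 3: iterations = ceil(6408/50) = 129

129


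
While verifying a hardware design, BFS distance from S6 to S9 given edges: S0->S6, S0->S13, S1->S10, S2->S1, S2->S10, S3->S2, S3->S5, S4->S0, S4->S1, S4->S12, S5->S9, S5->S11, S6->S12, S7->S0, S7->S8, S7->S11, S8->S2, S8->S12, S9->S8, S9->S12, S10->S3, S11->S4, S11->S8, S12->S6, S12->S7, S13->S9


BFS layer-by-layer from S6:
  dist 0: {S6}
  dist 1: {S12}
  dist 2: {S7}
  dist 3: {S0, S8, S11}
  dist 4: {S2, S4, S13}
  dist 5: {S1, S9, S10}
  -> S9 reached at distance 5
Shortest path length = 5

5


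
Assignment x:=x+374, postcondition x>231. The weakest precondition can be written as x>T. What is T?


Formula: wp(x:=E, P) = P[E/x] (substitute E for x in postcondition)
Step 1: Postcondition: x>231
Step 2: Substitute x+374 for x: x+374>231
Step 3: Solve for x: x > 231-374 = -143

-143


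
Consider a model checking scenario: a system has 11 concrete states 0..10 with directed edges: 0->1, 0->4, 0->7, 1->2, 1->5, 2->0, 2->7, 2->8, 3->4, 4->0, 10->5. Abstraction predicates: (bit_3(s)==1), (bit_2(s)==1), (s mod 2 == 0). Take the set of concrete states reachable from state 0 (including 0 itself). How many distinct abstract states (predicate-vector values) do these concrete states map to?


BFS from 0:
Concrete reachable: {0, 1, 2, 4, 5, 7, 8}
Abstract via predicates (bit_3(s)==1), (bit_2(s)==1), (s mod 2 == 0):
  (0,0,0) <- {1}
  (0,0,1) <- {0, 2}
  (0,1,0) <- {5, 7}
  (0,1,1) <- {4}
  (1,0,1) <- {8}
Distinct abstract states = 5

5


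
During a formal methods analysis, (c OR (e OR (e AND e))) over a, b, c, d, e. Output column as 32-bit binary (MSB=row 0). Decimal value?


Formula: (c OR (e OR (e AND e))) over a, b, c, d, e (32 rows)
Evaluate each row (bits = a,b,c,d,e, MSB first):
  row 0 [00000]: (0 OR (0 OR (0 AND 0))) -> 0
  row 1 [00001]: (0 OR (1 OR (1 AND 1))) -> 1
  row 2 [00010]: (0 OR (0 OR (0 AND 0))) -> 0
  row 3 [00011]: (0 OR (1 OR (1 AND 1))) -> 1
  row 4 [00100]: (1 OR (0 OR (0 AND 0))) -> 1
  row 5 [00101]: (1 OR (1 OR (1 AND 1))) -> 1
  row 6 [00110]: (1 OR (0 OR (0 AND 0))) -> 1
  row 7 [00111]: (1 OR (1 OR (1 AND 1))) -> 1
  row 8 [01000]: (0 OR (0 OR (0 AND 0))) -> 0
  row 9 [01001]: (0 OR (1 OR (1 AND 1))) -> 1
  row 10 [01010]: (0 OR (0 OR (0 AND 0))) -> 0
  row 11 [01011]: (0 OR (1 OR (1 AND 1))) -> 1
  row 12 [01100]: (1 OR (0 OR (0 AND 0))) -> 1
  row 13 [01101]: (1 OR (1 OR (1 AND 1))) -> 1
  row 14 [01110]: (1 OR (0 OR (0 AND 0))) -> 1
  row 15 [01111]: (1 OR (1 OR (1 AND 1))) -> 1
  row 16 [10000]: (0 OR (0 OR (0 AND 0))) -> 0
  row 17 [10001]: (0 OR (1 OR (1 AND 1))) -> 1
  row 18 [10010]: (0 OR (0 OR (0 AND 0))) -> 0
  row 19 [10011]: (0 OR (1 OR (1 AND 1))) -> 1
  row 20 [10100]: (1 OR (0 OR (0 AND 0))) -> 1
  row 21 [10101]: (1 OR (1 OR (1 AND 1))) -> 1
  row 22 [10110]: (1 OR (0 OR (0 AND 0))) -> 1
  row 23 [10111]: (1 OR (1 OR (1 AND 1))) -> 1
  row 24 [11000]: (0 OR (0 OR (0 AND 0))) -> 0
  row 25 [11001]: (0 OR (1 OR (1 AND 1))) -> 1
  row 26 [11010]: (0 OR (0 OR (0 AND 0))) -> 0
  row 27 [11011]: (0 OR (1 OR (1 AND 1))) -> 1
  row 28 [11100]: (1 OR (0 OR (0 AND 0))) -> 1
  row 29 [11101]: (1 OR (1 OR (1 AND 1))) -> 1
  row 30 [11110]: (1 OR (0 OR (0 AND 0))) -> 1
  row 31 [11111]: (1 OR (1 OR (1 AND 1))) -> 1
Full result column, 4 rows per line (a,b,c fixed per line; d,e runs 00..11 left to right):
  rows 0-3 [a,b,c=000]: 0101  = hex 5
  rows 4-7 [a,b,c=001]: 1111  = hex F
  rows 8-11 [a,b,c=010]: 0101  = hex 5
  rows 12-15 [a,b,c=011]: 1111  = hex F
  rows 16-19 [a,b,c=100]: 0101  = hex 5
  rows 20-23 [a,b,c=101]: 1111  = hex F
  rows 24-27 [a,b,c=110]: 0101  = hex 5
  rows 28-31 [a,b,c=111]: 1111  = hex F
Output column (row 0 .. row 31) = 01011111010111110101111101011111
Output column grouped in 4s = 0101 1111 0101 1111 0101 1111 0101 1111 = 0x5F5F5F5F
Convert to decimal digit by digit (value = value*16 + digit):
  5 -> 5
  5*16 + 15 (F) = 95
  95*16 + 5 = 1525
  1525*16 + 15 (F) = 24415
  24415*16 + 5 = 390645
  390645*16 + 15 (F) = 6250335
  6250335*16 + 5 = 100005365
  100005365*16 + 15 (F) = 1600085855
Decimal = 1600085855

1600085855


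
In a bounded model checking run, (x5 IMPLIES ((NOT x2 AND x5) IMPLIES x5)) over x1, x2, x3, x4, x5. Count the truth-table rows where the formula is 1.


Formula: (x5 IMPLIES ((NOT x2 AND x5) IMPLIES x5)) over 5 vars (32 rows)
Evaluate each row (x1, x2, x3, x4, x5 as bits, MSB first):
  row 0 [00000]: (0 IMPLIES ((NOT 0 AND 0) IMPLIES 0)) -> 1
  row 1 [00001]: (1 IMPLIES ((NOT 0 AND 1) IMPLIES 1)) -> 1
  row 2 [00010]: (0 IMPLIES ((NOT 0 AND 0) IMPLIES 0)) -> 1
  row 3 [00011]: (1 IMPLIES ((NOT 0 AND 1) IMPLIES 1)) -> 1
  row 4 [00100]: (0 IMPLIES ((NOT 0 AND 0) IMPLIES 0)) -> 1
  row 5 [00101]: (1 IMPLIES ((NOT 0 AND 1) IMPLIES 1)) -> 1
  row 6 [00110]: (0 IMPLIES ((NOT 0 AND 0) IMPLIES 0)) -> 1
  row 7 [00111]: (1 IMPLIES ((NOT 0 AND 1) IMPLIES 1)) -> 1
  row 8 [01000]: (0 IMPLIES ((NOT 1 AND 0) IMPLIES 0)) -> 1
  row 9 [01001]: (1 IMPLIES ((NOT 1 AND 1) IMPLIES 1)) -> 1
  row 10 [01010]: (0 IMPLIES ((NOT 1 AND 0) IMPLIES 0)) -> 1
  row 11 [01011]: (1 IMPLIES ((NOT 1 AND 1) IMPLIES 1)) -> 1
  row 12 [01100]: (0 IMPLIES ((NOT 1 AND 0) IMPLIES 0)) -> 1
  row 13 [01101]: (1 IMPLIES ((NOT 1 AND 1) IMPLIES 1)) -> 1
  row 14 [01110]: (0 IMPLIES ((NOT 1 AND 0) IMPLIES 0)) -> 1
  row 15 [01111]: (1 IMPLIES ((NOT 1 AND 1) IMPLIES 1)) -> 1
  row 16 [10000]: (0 IMPLIES ((NOT 0 AND 0) IMPLIES 0)) -> 1
  row 17 [10001]: (1 IMPLIES ((NOT 0 AND 1) IMPLIES 1)) -> 1
  row 18 [10010]: (0 IMPLIES ((NOT 0 AND 0) IMPLIES 0)) -> 1
  row 19 [10011]: (1 IMPLIES ((NOT 0 AND 1) IMPLIES 1)) -> 1
  row 20 [10100]: (0 IMPLIES ((NOT 0 AND 0) IMPLIES 0)) -> 1
  row 21 [10101]: (1 IMPLIES ((NOT 0 AND 1) IMPLIES 1)) -> 1
  row 22 [10110]: (0 IMPLIES ((NOT 0 AND 0) IMPLIES 0)) -> 1
  row 23 [10111]: (1 IMPLIES ((NOT 0 AND 1) IMPLIES 1)) -> 1
  row 24 [11000]: (0 IMPLIES ((NOT 1 AND 0) IMPLIES 0)) -> 1
  row 25 [11001]: (1 IMPLIES ((NOT 1 AND 1) IMPLIES 1)) -> 1
  row 26 [11010]: (0 IMPLIES ((NOT 1 AND 0) IMPLIES 0)) -> 1
  row 27 [11011]: (1 IMPLIES ((NOT 1 AND 1) IMPLIES 1)) -> 1
  row 28 [11100]: (0 IMPLIES ((NOT 1 AND 0) IMPLIES 0)) -> 1
  row 29 [11101]: (1 IMPLIES ((NOT 1 AND 1) IMPLIES 1)) -> 1
  row 30 [11110]: (0 IMPLIES ((NOT 1 AND 0) IMPLIES 0)) -> 1
  row 31 [11111]: (1 IMPLIES ((NOT 1 AND 1) IMPLIES 1)) -> 1
Full result column, 8 rows per line (x1,x2 fixed per line; x3,x4,x5 runs 000..111 left to right):
  rows 0-7 [x1,x2=00]: 11111111  (ones: 8)
  rows 8-15 [x1,x2=01]: 11111111  (ones: 8)
  rows 16-23 [x1,x2=10]: 11111111  (ones: 8)
  rows 24-31 [x1,x2=11]: 11111111  (ones: 8)
Count of 1-rows = 8+8+8+8 = 32

32


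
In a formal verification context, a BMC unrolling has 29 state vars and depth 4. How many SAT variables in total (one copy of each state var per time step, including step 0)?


BMC unrolls to depth k, creating one copy of each state var for steps 0..k.
Step count = 4 + 1 = 5 (steps 0 through 4)
Vars per step = 29
Total = 29 * 5 = 145

145


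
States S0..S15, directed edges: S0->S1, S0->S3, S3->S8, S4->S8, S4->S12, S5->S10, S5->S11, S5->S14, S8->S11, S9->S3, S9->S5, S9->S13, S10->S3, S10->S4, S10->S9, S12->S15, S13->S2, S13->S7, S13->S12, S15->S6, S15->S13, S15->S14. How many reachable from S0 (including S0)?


BFS from S0:
  layer 0: {S0}
  layer 1: {S1, S3}
  layer 2: {S8}
  layer 3: {S11}
Reachable set: {S0, S1, S3, S8, S11}
Count = 5

5


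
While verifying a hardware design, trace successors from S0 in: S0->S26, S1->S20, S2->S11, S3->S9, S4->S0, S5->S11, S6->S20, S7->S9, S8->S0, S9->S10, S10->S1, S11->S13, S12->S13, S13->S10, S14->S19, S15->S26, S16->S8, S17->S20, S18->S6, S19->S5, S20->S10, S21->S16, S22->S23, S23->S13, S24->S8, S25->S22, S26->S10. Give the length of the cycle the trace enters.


Trace from S0 until a state repeats:
  S0 -> S26 -> S10 -> S1 -> S20 -> S10
S10 first seen at step 2, revisited at step 5.
Cycle length = 5 - 2 = 3

3


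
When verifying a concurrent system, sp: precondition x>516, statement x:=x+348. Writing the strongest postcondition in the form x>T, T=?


Formula: sp(P, x:=E) = exists old_x. (x = E[old_x/x]) AND P[old_x/x] (old_x is the value of x before the assignment; eliminate old_x by solving x = E[old_x/x] for old_x)
Step 1: Precondition P: x>516, i.e. old_x > 516
Step 2: Assignment gives x = old_x + 348, so old_x = x - 348
Step 3: Substitute into P: x - 348 > 516
Step 4: Simplify: x > 516+348 = 864

864


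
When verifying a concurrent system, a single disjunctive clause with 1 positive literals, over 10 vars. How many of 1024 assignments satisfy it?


Step 1: Total=2^10=1024
Step 2: Unsat when all 1 false: 2^9=512
Step 3: Sat=1024-512=512

512


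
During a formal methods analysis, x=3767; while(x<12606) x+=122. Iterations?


Step 1: x goes from 3767 toward 12606 by 122; the body runs while x<12606, so iterations = ceil((bound-start)/step)
Step 2: Distance=8839
Step 3: ceil(8839/122)=73

73


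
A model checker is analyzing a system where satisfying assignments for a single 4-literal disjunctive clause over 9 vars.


Step 1: Total=2^9=512
Step 2: Unsat when all 4 false: 2^5=32
Step 3: Sat=512-32=480

480


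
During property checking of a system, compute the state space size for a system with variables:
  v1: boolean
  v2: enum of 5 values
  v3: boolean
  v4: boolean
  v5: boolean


State space = product of domain sizes of all variables.
Domain sizes:
  v1 (boolean): 2
  v2 (enum of 5 values): 5
  v3 (boolean): 2
  v4 (boolean): 2
  v5 (boolean): 2
Product = 2 * 5 * 2 * 2 * 2 = 80

80


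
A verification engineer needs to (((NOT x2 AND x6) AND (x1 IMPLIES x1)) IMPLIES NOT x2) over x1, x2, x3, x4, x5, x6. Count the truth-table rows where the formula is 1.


Formula: (((NOT x2 AND x6) AND (x1 IMPLIES x1)) IMPLIES NOT x2) over 6 vars (64 rows)
Evaluate each row (x1, x2, x3, x4, x5, x6 as bits, MSB first):
  row 0 [000000]: (((NOT 0 AND 0) AND (0 IMPLIES 0)) IMPLIES NOT 0) -> 1
  row 1 [000001]: (((NOT 0 AND 1) AND (0 IMPLIES 0)) IMPLIES NOT 0) -> 1
  row 2 [000010]: (((NOT 0 AND 0) AND (0 IMPLIES 0)) IMPLIES NOT 0) -> 1
  row 3 [000011]: (((NOT 0 AND 1) AND (0 IMPLIES 0)) IMPLIES NOT 0) -> 1
  row 4 [000100]: (((NOT 0 AND 0) AND (0 IMPLIES 0)) IMPLIES NOT 0) -> 1
  (every remaining row is evaluated the same way; all 64 results are listed next)
Full result column, 8 rows per line (x1,x2,x3 fixed per line; x4,x5,x6 runs 000..111 left to right):
  rows 0-7 [x1,x2,x3=000]: 11111111  (ones: 8)
  rows 8-15 [x1,x2,x3=001]: 11111111  (ones: 8)
  rows 16-23 [x1,x2,x3=010]: 11111111  (ones: 8)
  rows 24-31 [x1,x2,x3=011]: 11111111  (ones: 8)
  rows 32-39 [x1,x2,x3=100]: 11111111  (ones: 8)
  rows 40-47 [x1,x2,x3=101]: 11111111  (ones: 8)
  rows 48-55 [x1,x2,x3=110]: 11111111  (ones: 8)
  rows 56-63 [x1,x2,x3=111]: 11111111  (ones: 8)
Count of 1-rows = 8+8+8+8+8+8+8+8 = 64

64


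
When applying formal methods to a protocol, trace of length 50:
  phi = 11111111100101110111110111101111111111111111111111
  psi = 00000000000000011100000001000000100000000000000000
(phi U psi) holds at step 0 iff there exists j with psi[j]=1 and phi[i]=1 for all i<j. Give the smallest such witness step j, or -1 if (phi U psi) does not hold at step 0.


(phi U psi) at 0: need smallest j with psi[j]=1 and phi[i]=1 for all i in [0,j).
Scan from step 0:
  step 0: phi=1, psi=0 -> continue
  step 1: phi=1, psi=0 -> continue
  step 2: phi=1, psi=0 -> continue
  step 3: phi=1, psi=0 -> continue
  step 9: phi=0 -> phi-prefix broken from here
  step 15: psi=1 but phi already failed -> not a witness
  step 16: psi=1 but phi already failed -> not a witness
  step 17: psi=1 but phi already failed -> not a witness
  step 25: psi=1 but phi already failed -> not a witness
  step 32: psi=1 but phi already failed -> not a witness
  end of trace: no witness -> -1
Witness step = -1

-1


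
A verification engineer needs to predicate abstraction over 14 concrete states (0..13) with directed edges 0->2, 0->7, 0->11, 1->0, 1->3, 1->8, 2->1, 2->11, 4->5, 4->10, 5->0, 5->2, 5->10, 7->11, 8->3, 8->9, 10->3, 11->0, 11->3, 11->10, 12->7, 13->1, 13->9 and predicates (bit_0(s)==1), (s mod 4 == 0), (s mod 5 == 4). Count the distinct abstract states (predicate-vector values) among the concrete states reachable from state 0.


BFS from 0:
Concrete reachable: {0, 1, 2, 3, 7, 8, 9, 10, 11}
Abstract via predicates (bit_0(s)==1), (s mod 4 == 0), (s mod 5 == 4):
  (0,0,0) <- {2, 10}
  (0,1,0) <- {0, 8}
  (1,0,0) <- {1, 3, 7, 11}
  (1,0,1) <- {9}
Distinct abstract states = 4

4


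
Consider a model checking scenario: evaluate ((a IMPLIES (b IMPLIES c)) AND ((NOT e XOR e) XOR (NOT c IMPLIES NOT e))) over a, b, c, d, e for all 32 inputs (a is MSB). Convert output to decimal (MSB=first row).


Formula: ((a IMPLIES (b IMPLIES c)) AND ((NOT e XOR e) XOR (NOT c IMPLIES NOT e))) over a, b, c, d, e (32 rows)
Evaluate each row (bits = a,b,c,d,e, MSB first):
  row 0 [00000]: ((0 IMPLIES (0 IMPLIES 0)) AND ((NOT 0 XOR 0) XOR (NOT 0 IMPLIES NOT 0))) -> 0
  row 1 [00001]: ((0 IMPLIES (0 IMPLIES 0)) AND ((NOT 1 XOR 1) XOR (NOT 0 IMPLIES NOT 1))) -> 1
  row 2 [00010]: ((0 IMPLIES (0 IMPLIES 0)) AND ((NOT 0 XOR 0) XOR (NOT 0 IMPLIES NOT 0))) -> 0
  row 3 [00011]: ((0 IMPLIES (0 IMPLIES 0)) AND ((NOT 1 XOR 1) XOR (NOT 0 IMPLIES NOT 1))) -> 1
  row 4 [00100]: ((0 IMPLIES (0 IMPLIES 1)) AND ((NOT 0 XOR 0) XOR (NOT 1 IMPLIES NOT 0))) -> 0
  row 5 [00101]: ((0 IMPLIES (0 IMPLIES 1)) AND ((NOT 1 XOR 1) XOR (NOT 1 IMPLIES NOT 1))) -> 0
  row 6 [00110]: ((0 IMPLIES (0 IMPLIES 1)) AND ((NOT 0 XOR 0) XOR (NOT 1 IMPLIES NOT 0))) -> 0
  row 7 [00111]: ((0 IMPLIES (0 IMPLIES 1)) AND ((NOT 1 XOR 1) XOR (NOT 1 IMPLIES NOT 1))) -> 0
  row 8 [01000]: ((0 IMPLIES (1 IMPLIES 0)) AND ((NOT 0 XOR 0) XOR (NOT 0 IMPLIES NOT 0))) -> 0
  row 9 [01001]: ((0 IMPLIES (1 IMPLIES 0)) AND ((NOT 1 XOR 1) XOR (NOT 0 IMPLIES NOT 1))) -> 1
  row 10 [01010]: ((0 IMPLIES (1 IMPLIES 0)) AND ((NOT 0 XOR 0) XOR (NOT 0 IMPLIES NOT 0))) -> 0
  row 11 [01011]: ((0 IMPLIES (1 IMPLIES 0)) AND ((NOT 1 XOR 1) XOR (NOT 0 IMPLIES NOT 1))) -> 1
  row 12 [01100]: ((0 IMPLIES (1 IMPLIES 1)) AND ((NOT 0 XOR 0) XOR (NOT 1 IMPLIES NOT 0))) -> 0
  row 13 [01101]: ((0 IMPLIES (1 IMPLIES 1)) AND ((NOT 1 XOR 1) XOR (NOT 1 IMPLIES NOT 1))) -> 0
  row 14 [01110]: ((0 IMPLIES (1 IMPLIES 1)) AND ((NOT 0 XOR 0) XOR (NOT 1 IMPLIES NOT 0))) -> 0
  row 15 [01111]: ((0 IMPLIES (1 IMPLIES 1)) AND ((NOT 1 XOR 1) XOR (NOT 1 IMPLIES NOT 1))) -> 0
  row 16 [10000]: ((1 IMPLIES (0 IMPLIES 0)) AND ((NOT 0 XOR 0) XOR (NOT 0 IMPLIES NOT 0))) -> 0
  row 17 [10001]: ((1 IMPLIES (0 IMPLIES 0)) AND ((NOT 1 XOR 1) XOR (NOT 0 IMPLIES NOT 1))) -> 1
  row 18 [10010]: ((1 IMPLIES (0 IMPLIES 0)) AND ((NOT 0 XOR 0) XOR (NOT 0 IMPLIES NOT 0))) -> 0
  row 19 [10011]: ((1 IMPLIES (0 IMPLIES 0)) AND ((NOT 1 XOR 1) XOR (NOT 0 IMPLIES NOT 1))) -> 1
  row 20 [10100]: ((1 IMPLIES (0 IMPLIES 1)) AND ((NOT 0 XOR 0) XOR (NOT 1 IMPLIES NOT 0))) -> 0
  row 21 [10101]: ((1 IMPLIES (0 IMPLIES 1)) AND ((NOT 1 XOR 1) XOR (NOT 1 IMPLIES NOT 1))) -> 0
  row 22 [10110]: ((1 IMPLIES (0 IMPLIES 1)) AND ((NOT 0 XOR 0) XOR (NOT 1 IMPLIES NOT 0))) -> 0
  row 23 [10111]: ((1 IMPLIES (0 IMPLIES 1)) AND ((NOT 1 XOR 1) XOR (NOT 1 IMPLIES NOT 1))) -> 0
  row 24 [11000]: ((1 IMPLIES (1 IMPLIES 0)) AND ((NOT 0 XOR 0) XOR (NOT 0 IMPLIES NOT 0))) -> 0
  row 25 [11001]: ((1 IMPLIES (1 IMPLIES 0)) AND ((NOT 1 XOR 1) XOR (NOT 0 IMPLIES NOT 1))) -> 0
  row 26 [11010]: ((1 IMPLIES (1 IMPLIES 0)) AND ((NOT 0 XOR 0) XOR (NOT 0 IMPLIES NOT 0))) -> 0
  row 27 [11011]: ((1 IMPLIES (1 IMPLIES 0)) AND ((NOT 1 XOR 1) XOR (NOT 0 IMPLIES NOT 1))) -> 0
  row 28 [11100]: ((1 IMPLIES (1 IMPLIES 1)) AND ((NOT 0 XOR 0) XOR (NOT 1 IMPLIES NOT 0))) -> 0
  row 29 [11101]: ((1 IMPLIES (1 IMPLIES 1)) AND ((NOT 1 XOR 1) XOR (NOT 1 IMPLIES NOT 1))) -> 0
  row 30 [11110]: ((1 IMPLIES (1 IMPLIES 1)) AND ((NOT 0 XOR 0) XOR (NOT 1 IMPLIES NOT 0))) -> 0
  row 31 [11111]: ((1 IMPLIES (1 IMPLIES 1)) AND ((NOT 1 XOR 1) XOR (NOT 1 IMPLIES NOT 1))) -> 0
Full result column, 4 rows per line (a,b,c fixed per line; d,e runs 00..11 left to right):
  rows 0-3 [a,b,c=000]: 0101  = hex 5
  rows 4-7 [a,b,c=001]: 0000  = hex 0
  rows 8-11 [a,b,c=010]: 0101  = hex 5
  rows 12-15 [a,b,c=011]: 0000  = hex 0
  rows 16-19 [a,b,c=100]: 0101  = hex 5
  rows 20-23 [a,b,c=101]: 0000  = hex 0
  rows 24-27 [a,b,c=110]: 0000  = hex 0
  rows 28-31 [a,b,c=111]: 0000  = hex 0
Output column (row 0 .. row 31) = 01010000010100000101000000000000
Output column grouped in 4s = 0101 0000 0101 0000 0101 0000 0000 0000 = 0x50505000
Convert to decimal digit by digit (value = value*16 + digit):
  5 -> 5
  5*16 + 0 = 80
  80*16 + 5 = 1285
  1285*16 + 0 = 20560
  20560*16 + 5 = 328965
  328965*16 + 0 = 5263440
  5263440*16 + 0 = 84215040
  84215040*16 + 0 = 1347440640
Decimal = 1347440640

1347440640
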